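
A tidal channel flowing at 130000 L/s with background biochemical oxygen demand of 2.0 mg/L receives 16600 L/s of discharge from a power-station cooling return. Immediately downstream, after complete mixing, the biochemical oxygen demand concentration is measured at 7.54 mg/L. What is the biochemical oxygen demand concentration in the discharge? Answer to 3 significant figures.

Mass balance: 130000·2.000 + 16600·Cₑ = 146600·7.540
→ Cₑ = (146600·7.540 − 130000·2.000) / 16600 = 50.93 mg/L.

50.9 mg/L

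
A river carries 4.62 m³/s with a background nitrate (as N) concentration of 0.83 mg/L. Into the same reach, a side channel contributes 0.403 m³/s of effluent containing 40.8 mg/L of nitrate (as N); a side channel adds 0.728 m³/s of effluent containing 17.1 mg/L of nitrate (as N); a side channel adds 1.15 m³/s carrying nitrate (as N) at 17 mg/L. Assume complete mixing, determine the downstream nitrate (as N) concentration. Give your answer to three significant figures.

Mixed concentration C = ΣQC/ΣQ = (4.620·0.8300 + 0.4030·40.80 + 0.7280·17.10 + 1.150·17.00) / 6.901 = 52.28/6.901 = 7.575 mg/L.

7.58 mg/L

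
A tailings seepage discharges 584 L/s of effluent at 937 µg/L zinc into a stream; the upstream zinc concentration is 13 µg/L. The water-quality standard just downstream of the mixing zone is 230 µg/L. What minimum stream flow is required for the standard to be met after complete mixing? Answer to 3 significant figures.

Set C_mix = 230: (Q·13.00 + 584.0·937.0) / (Q + 584.0) = 230
→ Q = 584.0·(937.0 − 230)/(230 − 13.00) = 1903 L/s.

1900 L/s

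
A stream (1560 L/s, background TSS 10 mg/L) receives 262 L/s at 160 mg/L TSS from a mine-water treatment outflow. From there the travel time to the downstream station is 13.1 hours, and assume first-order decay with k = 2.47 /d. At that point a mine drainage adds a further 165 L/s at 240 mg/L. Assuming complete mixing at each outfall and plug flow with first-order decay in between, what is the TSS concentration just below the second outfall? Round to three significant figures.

27.4 mg/L

Mass balance: C = (1560·10.00 + 262.0·160.0) / 1822 = 57520/1822 = 31.57 mg/L; combined flow 1822 L/s.
First-order decay: C = 31.57·exp(−k·t) = 31.57·0.2597 = 8.199 mg/L.
Second outfall: C = (1822·8.199 + 165.0·240.0)/1987 = 27.45 mg/L.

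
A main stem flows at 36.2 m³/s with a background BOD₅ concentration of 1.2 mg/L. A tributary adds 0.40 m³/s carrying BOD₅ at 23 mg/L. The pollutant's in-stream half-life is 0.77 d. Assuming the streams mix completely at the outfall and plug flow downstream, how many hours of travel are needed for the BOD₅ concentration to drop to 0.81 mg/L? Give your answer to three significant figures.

15.3 h

Conservation of mass: C = (36.20·1.200 + 0.4000·23.00) / 36.60 = 52.64/36.60 = 1.438 mg/L.
Half-life 0.77 d → k = ln 2 / 0.77 = 0.9002 d⁻¹.
1.438·exp(−k·t) = 0.81 → t = ln(1.438/0.81)/k = 55110 s = 15.31 h.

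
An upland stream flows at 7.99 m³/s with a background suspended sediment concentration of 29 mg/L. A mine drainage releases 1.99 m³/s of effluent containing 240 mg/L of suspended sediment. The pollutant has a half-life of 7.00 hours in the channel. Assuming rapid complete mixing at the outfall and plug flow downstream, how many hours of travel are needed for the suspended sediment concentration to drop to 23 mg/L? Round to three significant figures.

11.4 h

Mixed concentration C = ΣQC/ΣQ = (7.990·29.00 + 1.990·240.0) / 9.980 = 709.3/9.980 = 71.07 mg/L.
Half-life 7.00 h → k = ln 2 / 7.00 = 0.09902 h⁻¹ = 2.377 d⁻¹.
71.07·exp(−k·t) = 23 → t = ln(71.07/23)/k = 41020 s = 11.39 h.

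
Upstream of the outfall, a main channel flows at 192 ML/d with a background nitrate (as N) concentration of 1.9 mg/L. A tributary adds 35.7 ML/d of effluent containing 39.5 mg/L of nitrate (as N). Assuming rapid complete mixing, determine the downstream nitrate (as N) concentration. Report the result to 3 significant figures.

After mixing, C = (192.0·1.900 + 35.70·39.50) / 227.7 = 1775/227.7 = 7.795 mg/L.

7.80 mg/L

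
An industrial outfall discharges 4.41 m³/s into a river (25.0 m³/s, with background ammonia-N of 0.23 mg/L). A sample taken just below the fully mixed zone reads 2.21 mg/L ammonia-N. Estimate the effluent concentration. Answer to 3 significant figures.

13.4 mg/L

Mass balance: 25.00·0.2300 + 4.410·Cₑ = 29.41·2.210
→ Cₑ = (29.41·2.210 − 25.00·0.2300) / 4.410 = 13.43 mg/L.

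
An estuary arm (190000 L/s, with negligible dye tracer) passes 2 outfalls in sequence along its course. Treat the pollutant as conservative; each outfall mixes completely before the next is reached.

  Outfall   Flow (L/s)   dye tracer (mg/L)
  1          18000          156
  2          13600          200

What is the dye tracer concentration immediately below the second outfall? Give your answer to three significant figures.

24.9 mg/L

Below outfall 1: Q → 208000 L/s, C = (190000·0 + 18000·156.0)/208000 = 13.50 mg/L.
Below outfall 2: Q → 221600 L/s, C = (208000·13.50 + 13600·200.0)/221600 = 24.95 mg/L.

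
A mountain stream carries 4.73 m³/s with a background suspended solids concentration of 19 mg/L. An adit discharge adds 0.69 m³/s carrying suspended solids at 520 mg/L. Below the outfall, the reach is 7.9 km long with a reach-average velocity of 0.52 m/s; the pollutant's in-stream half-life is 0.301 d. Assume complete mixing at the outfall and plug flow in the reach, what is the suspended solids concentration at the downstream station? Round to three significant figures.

After mixing, C = (4.730·19.00 + 0.6900·520.0) / 5.420 = 448.7/5.420 = 82.78 mg/L.
Travel time t = 7.9·1000 / 0.52 = 15190 s = 4.220 h.
Half-life 0.301 d → k = ln 2 / 0.301 = 2.303 d⁻¹.
Decay over the reach: 82.78·exp(−kt) = 82.78·0.6670 = 55.22 mg/L.

55.2 mg/L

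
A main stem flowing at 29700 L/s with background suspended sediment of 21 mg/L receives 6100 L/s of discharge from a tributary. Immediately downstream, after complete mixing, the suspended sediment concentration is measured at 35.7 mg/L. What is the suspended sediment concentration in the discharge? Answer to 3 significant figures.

107 mg/L

Mass balance: 29700·21.00 + 6100·Cₑ = 35800·35.70
→ Cₑ = (35800·35.70 − 29700·21.00) / 6100 = 107.3 mg/L.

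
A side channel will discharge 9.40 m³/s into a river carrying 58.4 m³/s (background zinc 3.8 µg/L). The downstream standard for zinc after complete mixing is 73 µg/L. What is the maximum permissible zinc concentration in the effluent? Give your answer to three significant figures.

At the limit, (Qr·Cr + Qe·Cₑ)/(Qr + Qe) = 73:
Cₑ = (67.80·73 − 58.40·3.800) / 9.400 = 502.9 µg/L.

503 µg/L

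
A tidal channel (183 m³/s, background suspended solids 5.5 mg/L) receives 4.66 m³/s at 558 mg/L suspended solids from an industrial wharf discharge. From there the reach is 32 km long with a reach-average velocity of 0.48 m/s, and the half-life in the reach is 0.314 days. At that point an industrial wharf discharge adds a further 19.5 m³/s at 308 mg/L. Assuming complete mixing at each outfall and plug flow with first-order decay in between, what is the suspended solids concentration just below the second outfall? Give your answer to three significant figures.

32.2 mg/L

After mixing, C = (183.0·5.500 + 4.660·558.0) / 187.7 = 3607/187.7 = 19.22 mg/L; combined flow 187.7 m³/s.
Travel time t = 32·1000 / 0.48 = 66670 s = 18.52 h.
Half-life 0.314 d → k = ln 2 / 0.314 = 2.207 d⁻¹.
Applying C = C₀e^(−kt): 19.22 × 0.1821 = 3.500 mg/L.
Second outfall: C = (187.7·3.500 + 19.50·308.0)/207.2 = 32.16 mg/L.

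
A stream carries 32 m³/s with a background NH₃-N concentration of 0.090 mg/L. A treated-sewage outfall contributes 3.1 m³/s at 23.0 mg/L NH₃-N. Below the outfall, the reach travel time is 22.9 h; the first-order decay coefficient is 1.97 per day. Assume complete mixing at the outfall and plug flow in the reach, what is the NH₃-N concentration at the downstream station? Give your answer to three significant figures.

0.323 mg/L

Mass balance: C = (32.00·0.09000 + 3.100·23.00) / 35.10 = 74.18/35.10 = 2.113 mg/L.
Decay over the reach: 2.113·exp(−kt) = 2.113·0.1526 = 0.3226 mg/L.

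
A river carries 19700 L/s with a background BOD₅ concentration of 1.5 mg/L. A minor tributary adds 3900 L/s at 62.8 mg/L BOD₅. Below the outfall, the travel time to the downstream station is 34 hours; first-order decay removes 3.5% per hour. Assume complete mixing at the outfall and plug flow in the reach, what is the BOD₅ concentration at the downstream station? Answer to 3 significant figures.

Conservation of mass: C = (19700·1.500 + 3900·62.80) / 23600 = 274500/23600 = 11.63 mg/L.
3.5%/h lost → k = −ln(1 − 0.035) = 0.03563 h⁻¹.
After decay, C = 11.63 × e^(−kt) = 11.63 × 0.2978 = 3.463 mg/L.

3.46 mg/L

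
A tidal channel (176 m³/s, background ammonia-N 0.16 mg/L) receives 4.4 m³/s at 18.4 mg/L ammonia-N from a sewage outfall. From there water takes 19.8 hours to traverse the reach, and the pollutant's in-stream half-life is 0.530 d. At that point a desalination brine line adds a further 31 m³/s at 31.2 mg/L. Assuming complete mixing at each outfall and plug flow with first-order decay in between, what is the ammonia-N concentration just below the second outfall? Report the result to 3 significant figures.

Flow-weighted average: C = (176.0·0.1600 + 4.400·18.40) / 180.4 = 109.1/180.4 = 0.6049 mg/L; combined flow 180.4 m³/s.
Half-life 0.530 d → k = ln 2 / 0.530 = 1.308 d⁻¹.
After decay, C = 0.6049 × e^(−kt) = 0.6049 × 0.3400 = 0.2056 mg/L.
At the second outfall, C = (180.4·0.2056 + 31.00·31.20) / (180.4 + 31.00) = 4.751 mg/L.

4.75 mg/L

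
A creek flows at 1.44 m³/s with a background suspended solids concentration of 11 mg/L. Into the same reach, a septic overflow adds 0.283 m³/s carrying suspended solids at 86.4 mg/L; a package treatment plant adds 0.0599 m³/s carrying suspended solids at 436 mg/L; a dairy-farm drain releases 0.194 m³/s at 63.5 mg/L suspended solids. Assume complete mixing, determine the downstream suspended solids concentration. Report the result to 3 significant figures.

39.8 mg/L

After mixing, C = (1.440·11.00 + 0.2830·86.40 + 0.05990·436.0 + 0.1940·63.50) / 1.977 = 78.73/1.977 = 39.82 mg/L.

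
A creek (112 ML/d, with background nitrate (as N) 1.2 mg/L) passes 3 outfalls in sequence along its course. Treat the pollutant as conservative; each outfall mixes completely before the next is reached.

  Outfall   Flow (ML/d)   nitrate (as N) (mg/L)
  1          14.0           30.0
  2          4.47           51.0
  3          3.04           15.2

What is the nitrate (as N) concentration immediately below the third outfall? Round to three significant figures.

Below outfall 1: Q → 126.0 ML/d, C = (112.0·1.200 + 14.00·30.00)/126.0 = 4.400 mg/L.
Below outfall 2: Q → 130.5 ML/d, C = (126.0·4.400 + 4.470·51.00)/130.5 = 5.997 mg/L.
Below outfall 3: Q → 133.5 ML/d, C = (130.5·5.997 + 3.040·15.20)/133.5 = 6.206 mg/L.

6.21 mg/L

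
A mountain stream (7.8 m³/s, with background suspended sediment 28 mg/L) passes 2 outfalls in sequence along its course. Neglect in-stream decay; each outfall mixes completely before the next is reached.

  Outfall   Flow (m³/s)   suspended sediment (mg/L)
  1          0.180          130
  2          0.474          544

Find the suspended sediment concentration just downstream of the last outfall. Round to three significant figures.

59.1 mg/L

Outfall 1: combined Q = 7.980 m³/s; C = (7.800·28.00 + 0.1800·130.0)/7.980 = 30.30 mg/L.
Outfall 2: combined Q = 8.454 m³/s; C = (7.980·30.30 + 0.4740·544.0)/8.454 = 59.10 mg/L.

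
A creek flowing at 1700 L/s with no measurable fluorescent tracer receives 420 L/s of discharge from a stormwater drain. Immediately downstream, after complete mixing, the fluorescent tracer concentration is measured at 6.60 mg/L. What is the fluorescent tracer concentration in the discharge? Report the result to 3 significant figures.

Mass balance: 1700·0 + 420.0·Cₑ = 2120·6.600
→ Cₑ = (2120·6.600 − 1700·0) / 420.0 = 33.31 mg/L.

33.3 mg/L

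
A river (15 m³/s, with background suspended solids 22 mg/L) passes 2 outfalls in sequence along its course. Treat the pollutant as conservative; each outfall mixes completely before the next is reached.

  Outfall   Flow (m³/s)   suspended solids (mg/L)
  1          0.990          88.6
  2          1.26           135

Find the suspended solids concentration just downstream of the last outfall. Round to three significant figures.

Outfall 1: combined Q = 15.99 m³/s; C = (15.00·22.00 + 0.9900·88.60)/15.99 = 26.12 mg/L.
Outfall 2: combined Q = 17.25 m³/s; C = (15.99·26.12 + 1.260·135.0)/17.25 = 34.08 mg/L.

34.1 mg/L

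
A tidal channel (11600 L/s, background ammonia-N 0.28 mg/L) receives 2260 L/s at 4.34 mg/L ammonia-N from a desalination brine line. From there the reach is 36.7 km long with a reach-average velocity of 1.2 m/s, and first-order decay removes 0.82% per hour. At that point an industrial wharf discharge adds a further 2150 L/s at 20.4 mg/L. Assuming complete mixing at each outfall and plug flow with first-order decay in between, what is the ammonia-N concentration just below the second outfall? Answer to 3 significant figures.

Mixed concentration C = ΣQC/ΣQ = (11600·0.2800 + 2260·4.340) / 13860 = 13060/13860 = 0.9420 mg/L; combined flow 13860 L/s.
Travel time t = 36.7·1000 / 1.2 = 30580 s = 8.495 h.
0.82%/h lost → k = −ln(1 − 0.0082) = 0.008234 h⁻¹.
Applying C = C₀e^(−kt): 0.9420 × 0.9324 = 0.8784 mg/L.
At the second outfall, C = (13860·0.8784 + 2150·20.40) / (13860 + 2150) = 3.500 mg/L.

3.50 mg/L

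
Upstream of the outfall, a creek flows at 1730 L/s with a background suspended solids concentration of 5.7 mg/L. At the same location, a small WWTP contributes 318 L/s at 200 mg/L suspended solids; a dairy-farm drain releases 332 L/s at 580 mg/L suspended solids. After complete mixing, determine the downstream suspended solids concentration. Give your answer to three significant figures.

Mass balance: C = (1730·5.700 + 318.0·200.0 + 332.0·580.0) / 2380 = 266000/2380 = 111.8 mg/L.

112 mg/L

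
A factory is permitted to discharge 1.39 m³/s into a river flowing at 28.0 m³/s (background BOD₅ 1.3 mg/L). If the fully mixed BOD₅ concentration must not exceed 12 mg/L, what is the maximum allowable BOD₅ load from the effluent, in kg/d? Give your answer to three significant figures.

Mass balance at the limit: 28.00·1.300 + 1.390·Cₑ = 29.39·12 → Cₑ = 227.5 mg/L.
Load = 1.390 m³/s × 227.5 g/m³ × 86 400 s/d = 27330 kg/d.

27300 kg/d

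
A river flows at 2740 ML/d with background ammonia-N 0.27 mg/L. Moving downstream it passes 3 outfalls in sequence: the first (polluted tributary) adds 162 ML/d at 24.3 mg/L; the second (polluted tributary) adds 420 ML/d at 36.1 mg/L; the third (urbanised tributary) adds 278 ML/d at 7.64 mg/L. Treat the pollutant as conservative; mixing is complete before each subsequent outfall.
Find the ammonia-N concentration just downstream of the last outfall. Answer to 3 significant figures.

After outfall 1: Q = 2740 + 162.0 = 2902 ML/d; C = (2740·0.2700 + 162.0·24.30)/2902 = 1.611 mg/L.
After outfall 2: Q = 2902 + 420.0 = 3322 ML/d; C = (2902·1.611 + 420.0·36.10)/3322 = 5.972 mg/L.
After outfall 3: Q = 3322 + 278.0 = 3600 ML/d; C = (3322·5.972 + 278.0·7.640)/3600 = 6.101 mg/L.

6.10 mg/L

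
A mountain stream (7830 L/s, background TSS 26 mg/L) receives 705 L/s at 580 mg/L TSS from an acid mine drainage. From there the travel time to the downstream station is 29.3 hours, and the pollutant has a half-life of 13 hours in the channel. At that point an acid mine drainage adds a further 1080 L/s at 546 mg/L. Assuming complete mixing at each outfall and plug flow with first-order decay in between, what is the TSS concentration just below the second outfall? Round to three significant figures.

After mixing, C = (7830·26.00 + 705.0·580.0) / 8535 = 612500/8535 = 71.76 mg/L; combined flow 8535 L/s.
Half-life 13 h → k = ln 2 / 13 = 0.05332 h⁻¹ = 1.280 d⁻¹.
After decay, C = 71.76 × e^(−kt) = 71.76 × 0.2097 = 15.05 mg/L.
Second outfall: C = (8535·15.05 + 1080·546.0)/9615 = 74.68 mg/L.

74.7 mg/L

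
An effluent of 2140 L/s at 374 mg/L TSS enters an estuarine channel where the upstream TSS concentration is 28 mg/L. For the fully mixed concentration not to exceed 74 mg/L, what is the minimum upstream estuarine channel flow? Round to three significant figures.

14000 L/s

Set C_mix = 74: (Q·28.00 + 2140·374.0) / (Q + 2140) = 74
→ Q = 2140·(374.0 − 74)/(74 − 28.00) = 13960 L/s.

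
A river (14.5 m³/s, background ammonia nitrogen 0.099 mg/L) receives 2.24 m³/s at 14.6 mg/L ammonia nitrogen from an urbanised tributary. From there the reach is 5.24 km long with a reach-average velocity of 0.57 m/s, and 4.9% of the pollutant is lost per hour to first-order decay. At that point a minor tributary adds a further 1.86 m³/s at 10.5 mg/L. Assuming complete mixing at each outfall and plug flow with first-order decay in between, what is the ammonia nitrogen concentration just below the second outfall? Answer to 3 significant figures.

Mixed concentration C = ΣQC/ΣQ = (14.50·0.09900 + 2.240·14.60) / 16.74 = 34.14/16.74 = 2.039 mg/L; combined flow 16.74 m³/s.
Travel time t = 5.24·1000 / 0.57 = 9193 s = 2.554 h.
4.9%/h lost → k = −ln(1 − 0.049) = 0.05024 h⁻¹.
First-order decay: C = 2.039·exp(−k·t) = 2.039·0.8796 = 1.794 mg/L.
Second outfall: C = (16.74·1.794 + 1.860·10.50)/18.60 = 2.664 mg/L.

2.66 mg/L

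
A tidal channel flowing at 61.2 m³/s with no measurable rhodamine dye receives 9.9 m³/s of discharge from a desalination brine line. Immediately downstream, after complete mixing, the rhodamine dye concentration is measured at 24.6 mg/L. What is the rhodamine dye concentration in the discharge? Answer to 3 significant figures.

Mass balance: 61.20·0 + 9.900·Cₑ = 71.10·24.60
→ Cₑ = (71.10·24.60 − 61.20·0) / 9.900 = 176.7 mg/L.

177 mg/L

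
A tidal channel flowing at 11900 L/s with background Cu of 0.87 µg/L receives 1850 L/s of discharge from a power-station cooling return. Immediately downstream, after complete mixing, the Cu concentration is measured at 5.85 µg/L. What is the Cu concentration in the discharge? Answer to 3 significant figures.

37.9 µg/L

Mass balance: 11900·0.8700 + 1850·Cₑ = 13750·5.850
→ Cₑ = (13750·5.850 − 11900·0.8700) / 1850 = 37.88 µg/L.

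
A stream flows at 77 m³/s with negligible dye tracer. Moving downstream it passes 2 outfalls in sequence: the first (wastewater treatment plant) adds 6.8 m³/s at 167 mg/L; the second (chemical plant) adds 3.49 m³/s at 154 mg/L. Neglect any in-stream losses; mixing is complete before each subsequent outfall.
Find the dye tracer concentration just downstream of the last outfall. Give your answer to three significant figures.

Outfall 1: combined Q = 83.80 m³/s; C = (77.00·0 + 6.800·167.0)/83.80 = 13.55 mg/L.
Outfall 2: combined Q = 87.29 m³/s; C = (83.80·13.55 + 3.490·154.0)/87.29 = 19.17 mg/L.

19.2 mg/L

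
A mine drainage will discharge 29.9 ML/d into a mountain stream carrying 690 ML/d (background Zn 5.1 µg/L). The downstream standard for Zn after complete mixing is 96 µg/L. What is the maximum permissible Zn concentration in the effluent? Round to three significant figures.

2190 µg/L

At the limit, (Qr·Cr + Qe·Cₑ)/(Qr + Qe) = 96:
Cₑ = (719.9·96 − 690.0·5.100) / 29.90 = 2194 µg/L.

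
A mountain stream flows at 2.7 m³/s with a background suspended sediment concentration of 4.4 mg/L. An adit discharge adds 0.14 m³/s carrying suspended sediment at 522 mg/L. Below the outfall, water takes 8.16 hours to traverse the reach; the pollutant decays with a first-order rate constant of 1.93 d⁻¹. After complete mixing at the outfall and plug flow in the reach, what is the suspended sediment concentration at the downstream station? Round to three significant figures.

15.5 mg/L

Conservation of mass: C = (2.700·4.400 + 0.1400·522.0) / 2.840 = 84.96/2.840 = 29.92 mg/L.
First-order decay: C = 29.92·exp(−k·t) = 29.92·0.5188 = 15.52 mg/L.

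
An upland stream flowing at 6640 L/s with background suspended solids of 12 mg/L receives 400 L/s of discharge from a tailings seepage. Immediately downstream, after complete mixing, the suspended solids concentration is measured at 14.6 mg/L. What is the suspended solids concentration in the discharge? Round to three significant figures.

57.8 mg/L

Mass balance: 6640·12.00 + 400.0·Cₑ = 7040·14.60
→ Cₑ = (7040·14.60 − 6640·12.00) / 400.0 = 57.76 mg/L.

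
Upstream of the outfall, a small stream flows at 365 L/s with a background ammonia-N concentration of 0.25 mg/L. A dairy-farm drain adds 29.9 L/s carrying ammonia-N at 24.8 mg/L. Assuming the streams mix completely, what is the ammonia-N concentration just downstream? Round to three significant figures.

After mixing, C = (365.0·0.2500 + 29.90·24.80) / 394.9 = 832.8/394.9 = 2.109 mg/L.

2.11 mg/L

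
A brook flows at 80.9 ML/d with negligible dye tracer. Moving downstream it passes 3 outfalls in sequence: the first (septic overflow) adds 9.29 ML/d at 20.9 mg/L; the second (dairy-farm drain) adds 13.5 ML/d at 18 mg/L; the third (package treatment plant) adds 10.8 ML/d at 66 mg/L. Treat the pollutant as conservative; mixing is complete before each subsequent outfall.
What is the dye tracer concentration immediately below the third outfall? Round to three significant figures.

Below outfall 1: Q → 90.19 ML/d, C = (80.90·0 + 9.290·20.90)/90.19 = 2.153 mg/L.
Below outfall 2: Q → 103.7 ML/d, C = (90.19·2.153 + 13.50·18.00)/103.7 = 4.216 mg/L.
Below outfall 3: Q → 114.5 ML/d, C = (103.7·4.216 + 10.80·66.00)/114.5 = 10.04 mg/L.

10.0 mg/L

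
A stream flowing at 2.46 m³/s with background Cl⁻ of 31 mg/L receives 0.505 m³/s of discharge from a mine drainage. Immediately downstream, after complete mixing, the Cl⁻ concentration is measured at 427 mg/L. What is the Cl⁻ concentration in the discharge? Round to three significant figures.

Mass balance: 2.460·31.00 + 0.5050·Cₑ = 2.965·427.0
→ Cₑ = (2.965·427.0 − 2.460·31.00) / 0.5050 = 2356 mg/L.

2360 mg/L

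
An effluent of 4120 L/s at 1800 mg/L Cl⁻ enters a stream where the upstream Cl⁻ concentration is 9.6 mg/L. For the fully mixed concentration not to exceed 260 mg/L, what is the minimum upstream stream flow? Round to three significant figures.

Set C_mix = 260: (Q·9.600 + 4120·1800) / (Q + 4120) = 260
→ Q = 4120·(1800 − 260)/(260 − 9.600) = 25340 L/s.

25300 L/s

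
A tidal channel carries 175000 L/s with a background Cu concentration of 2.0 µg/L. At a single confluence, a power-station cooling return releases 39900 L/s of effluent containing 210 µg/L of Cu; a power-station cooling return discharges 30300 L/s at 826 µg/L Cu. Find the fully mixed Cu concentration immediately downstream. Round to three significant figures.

Flow-weighted average: C = (175000·2.000 + 39900·210.0 + 30300·826.0) / 245200 = 33760000/245200 = 137.7 µg/L.

138 µg/L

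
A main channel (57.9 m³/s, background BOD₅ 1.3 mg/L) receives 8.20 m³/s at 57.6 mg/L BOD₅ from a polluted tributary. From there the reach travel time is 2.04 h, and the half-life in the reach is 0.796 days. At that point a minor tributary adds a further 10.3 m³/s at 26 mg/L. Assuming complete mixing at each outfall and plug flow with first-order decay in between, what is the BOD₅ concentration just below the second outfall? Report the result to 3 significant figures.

After mixing, C = (57.90·1.300 + 8.200·57.60) / 66.10 = 547.6/66.10 = 8.284 mg/L; combined flow 66.10 m³/s.
Half-life 0.796 d → k = ln 2 / 0.796 = 0.8708 d⁻¹.
After decay, C = 8.284 × e^(−kt) = 8.284 × 0.9287 = 7.693 mg/L.
At the second outfall, C = (66.10·7.693 + 10.30·26.00) / (66.10 + 10.30) = 10.16 mg/L.

10.2 mg/L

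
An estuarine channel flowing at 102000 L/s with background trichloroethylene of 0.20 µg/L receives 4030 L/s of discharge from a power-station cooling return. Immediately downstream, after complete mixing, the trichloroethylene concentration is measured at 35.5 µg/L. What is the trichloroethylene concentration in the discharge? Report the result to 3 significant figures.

929 µg/L

Mass balance: 102000·0.2000 + 4030·Cₑ = 106000·35.50
→ Cₑ = (106000·35.50 − 102000·0.2000) / 4030 = 928.9 µg/L.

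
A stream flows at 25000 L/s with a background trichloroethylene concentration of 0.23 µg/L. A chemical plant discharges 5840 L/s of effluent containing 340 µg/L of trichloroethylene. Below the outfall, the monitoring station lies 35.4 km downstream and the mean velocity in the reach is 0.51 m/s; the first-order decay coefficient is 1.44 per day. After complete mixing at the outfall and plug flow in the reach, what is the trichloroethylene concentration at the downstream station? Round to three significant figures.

After mixing, C = (25000·0.2300 + 5840·340.0) / 30840 = 1991000/30840 = 64.57 µg/L.
Travel time t = 35.4·1000 / 0.51 = 69410 s = 19.28 h.
First-order decay: C = 64.57·exp(−k·t) = 64.57·0.3145 = 20.31 µg/L.

20.3 µg/L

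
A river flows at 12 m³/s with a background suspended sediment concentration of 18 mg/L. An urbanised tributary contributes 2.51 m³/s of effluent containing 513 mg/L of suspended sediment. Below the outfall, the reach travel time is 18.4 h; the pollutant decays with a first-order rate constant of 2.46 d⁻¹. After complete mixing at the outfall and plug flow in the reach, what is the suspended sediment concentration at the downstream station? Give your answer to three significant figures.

Mass balance: C = (12.00·18.00 + 2.510·513.0) / 14.51 = 1504/14.51 = 103.6 mg/L.
After decay, C = 103.6 × e^(−kt) = 103.6 × 0.1517 = 15.72 mg/L.

15.7 mg/L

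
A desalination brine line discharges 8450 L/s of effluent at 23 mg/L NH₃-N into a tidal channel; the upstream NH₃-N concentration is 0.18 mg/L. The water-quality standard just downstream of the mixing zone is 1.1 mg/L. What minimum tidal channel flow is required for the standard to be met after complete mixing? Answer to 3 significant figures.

Set C_mix = 1.1: (Q·0.1800 + 8450·23.00) / (Q + 8450) = 1.1
→ Q = 8450·(23.00 − 1.1)/(1.1 − 0.1800) = 201100 L/s.

201000 L/s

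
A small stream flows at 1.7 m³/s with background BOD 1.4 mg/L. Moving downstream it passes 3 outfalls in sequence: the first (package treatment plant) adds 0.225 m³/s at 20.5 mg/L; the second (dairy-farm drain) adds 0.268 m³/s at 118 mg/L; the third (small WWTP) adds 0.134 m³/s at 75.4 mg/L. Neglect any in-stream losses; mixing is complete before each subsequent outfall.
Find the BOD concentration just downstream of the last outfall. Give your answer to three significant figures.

20.9 mg/L

Outfall 1: combined Q = 1.925 m³/s; C = (1.700·1.400 + 0.2250·20.50)/1.925 = 3.632 mg/L.
Outfall 2: combined Q = 2.193 m³/s; C = (1.925·3.632 + 0.2680·118.0)/2.193 = 17.61 mg/L.
Outfall 3: combined Q = 2.327 m³/s; C = (2.193·17.61 + 0.1340·75.40)/2.327 = 20.94 mg/L.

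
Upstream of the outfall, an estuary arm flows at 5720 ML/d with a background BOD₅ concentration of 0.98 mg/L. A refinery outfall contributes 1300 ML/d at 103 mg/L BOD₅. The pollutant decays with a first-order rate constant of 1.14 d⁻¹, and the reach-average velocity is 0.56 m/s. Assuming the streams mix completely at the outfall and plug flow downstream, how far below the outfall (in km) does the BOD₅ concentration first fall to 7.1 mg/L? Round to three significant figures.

43.7 km

Mass balance: C = (5720·0.9800 + 1300·103.0) / 7020 = 139500/7020 = 19.87 mg/L.
Set 19.87·exp(−k·t) = 7.1 → t = ln(19.87/7.1)/k = 78010 s = 21.67 h.
Distance = v·t = 0.56·78010 = 43680 m = 43.68 km.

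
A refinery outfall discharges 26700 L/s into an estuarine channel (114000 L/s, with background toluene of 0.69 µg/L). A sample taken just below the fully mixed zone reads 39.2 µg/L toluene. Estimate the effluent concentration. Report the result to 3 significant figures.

204 µg/L

Mass balance: 114000·0.6900 + 26700·Cₑ = 140700·39.20
→ Cₑ = (140700·39.20 − 114000·0.6900) / 26700 = 203.6 µg/L.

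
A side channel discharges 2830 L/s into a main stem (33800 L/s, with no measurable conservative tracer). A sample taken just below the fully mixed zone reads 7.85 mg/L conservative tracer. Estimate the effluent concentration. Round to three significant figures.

102 mg/L

Mass balance: 33800·0 + 2830·Cₑ = 36630·7.850
→ Cₑ = (36630·7.850 − 33800·0) / 2830 = 101.6 mg/L.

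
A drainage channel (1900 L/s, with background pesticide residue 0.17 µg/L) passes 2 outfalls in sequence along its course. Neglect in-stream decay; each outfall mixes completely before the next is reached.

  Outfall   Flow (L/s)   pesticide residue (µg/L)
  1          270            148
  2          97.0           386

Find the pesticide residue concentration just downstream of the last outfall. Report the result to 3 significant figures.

34.3 µg/L

Outfall 1: combined Q = 2170 L/s; C = (1900·0.1700 + 270.0·148.0)/2170 = 18.56 µg/L.
Outfall 2: combined Q = 2267 L/s; C = (2170·18.56 + 97.00·386.0)/2267 = 34.29 µg/L.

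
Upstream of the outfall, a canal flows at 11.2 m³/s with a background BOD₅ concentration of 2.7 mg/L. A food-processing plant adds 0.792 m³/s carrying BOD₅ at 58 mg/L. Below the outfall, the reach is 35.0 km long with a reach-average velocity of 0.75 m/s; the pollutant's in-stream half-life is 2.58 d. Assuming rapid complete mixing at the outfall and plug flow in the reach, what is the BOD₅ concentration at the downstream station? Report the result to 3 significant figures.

After mixing, C = (11.20·2.700 + 0.7920·58.00) / 11.99 = 76.18/11.99 = 6.352 mg/L.
Travel time t = 35.0·1000 / 0.75 = 46670 s = 12.96 h.
Half-life 2.58 d → k = ln 2 / 2.58 = 0.2687 d⁻¹.
Decay over the reach: 6.352·exp(−kt) = 6.352·0.8649 = 5.494 mg/L.

5.49 mg/L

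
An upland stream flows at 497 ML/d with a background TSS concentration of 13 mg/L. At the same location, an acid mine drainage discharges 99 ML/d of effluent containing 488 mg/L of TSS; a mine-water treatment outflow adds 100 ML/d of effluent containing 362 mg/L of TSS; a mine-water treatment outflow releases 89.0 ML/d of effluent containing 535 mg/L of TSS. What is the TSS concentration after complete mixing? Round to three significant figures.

Flow-weighted average: C = (497.0·13.00 + 99.00·488.0 + 100.0·362.0 + 89.00·535.0) / 785.0 = 138600/785.0 = 176.5 mg/L.

177 mg/L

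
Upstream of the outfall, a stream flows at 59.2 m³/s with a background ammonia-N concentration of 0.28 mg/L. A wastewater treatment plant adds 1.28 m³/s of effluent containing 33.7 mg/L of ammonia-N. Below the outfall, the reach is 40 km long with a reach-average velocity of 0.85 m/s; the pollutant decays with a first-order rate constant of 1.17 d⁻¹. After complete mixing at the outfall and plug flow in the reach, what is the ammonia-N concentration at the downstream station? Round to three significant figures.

Mass balance: C = (59.20·0.2800 + 1.280·33.70) / 60.48 = 59.71/60.48 = 0.9873 mg/L.
Travel time t = 40·1000 / 0.85 = 47060 s = 13.07 h.
Decay over the reach: 0.9873·exp(−kt) = 0.9873·0.5287 = 0.5220 mg/L.

0.522 mg/L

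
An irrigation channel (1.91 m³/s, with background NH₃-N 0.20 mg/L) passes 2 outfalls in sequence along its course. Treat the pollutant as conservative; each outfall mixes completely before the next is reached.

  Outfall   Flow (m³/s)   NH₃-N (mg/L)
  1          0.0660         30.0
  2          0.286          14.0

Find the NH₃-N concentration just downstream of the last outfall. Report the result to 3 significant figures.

2.81 mg/L

Outfall 1: combined Q = 1.976 m³/s; C = (1.910·0.2000 + 0.06600·30.00)/1.976 = 1.195 mg/L.
Outfall 2: combined Q = 2.262 m³/s; C = (1.976·1.195 + 0.2860·14.00)/2.262 = 2.814 mg/L.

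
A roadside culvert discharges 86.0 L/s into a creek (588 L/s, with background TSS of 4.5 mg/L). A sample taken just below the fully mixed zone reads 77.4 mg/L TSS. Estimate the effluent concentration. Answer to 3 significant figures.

Mass balance: 588.0·4.500 + 86.00·Cₑ = 674.0·77.40
→ Cₑ = (674.0·77.40 − 588.0·4.500) / 86.00 = 575.8 mg/L.

576 mg/L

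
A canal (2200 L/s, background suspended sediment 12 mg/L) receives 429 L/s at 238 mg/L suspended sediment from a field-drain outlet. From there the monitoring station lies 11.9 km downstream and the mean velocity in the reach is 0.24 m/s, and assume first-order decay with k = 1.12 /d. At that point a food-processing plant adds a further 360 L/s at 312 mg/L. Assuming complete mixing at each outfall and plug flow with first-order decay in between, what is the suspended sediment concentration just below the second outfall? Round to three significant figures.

Flow-weighted average: C = (2200·12.00 + 429.0·238.0) / 2629 = 128500/2629 = 48.88 mg/L; combined flow 2629 L/s.
Travel time t = 11.9·1000 / 0.24 = 49580 s = 13.77 h.
Applying C = C₀e^(−kt): 48.88 × 0.5258 = 25.70 mg/L.
At the second outfall, C = (2629·25.70 + 360.0·312.0) / (2629 + 360.0) = 60.18 mg/L.

60.2 mg/L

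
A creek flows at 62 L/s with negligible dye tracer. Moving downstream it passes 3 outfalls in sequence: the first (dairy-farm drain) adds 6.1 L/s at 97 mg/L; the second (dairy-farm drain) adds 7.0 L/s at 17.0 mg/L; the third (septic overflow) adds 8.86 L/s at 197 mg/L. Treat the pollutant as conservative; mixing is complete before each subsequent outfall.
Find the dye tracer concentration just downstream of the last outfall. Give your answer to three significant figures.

Below outfall 1: Q → 68.10 L/s, C = (62.00·0 + 6.100·97.00)/68.10 = 8.689 mg/L.
Below outfall 2: Q → 75.10 L/s, C = (68.10·8.689 + 7.000·17.00)/75.10 = 9.463 mg/L.
Below outfall 3: Q → 83.96 L/s, C = (75.10·9.463 + 8.860·197.0)/83.96 = 29.25 mg/L.

29.3 mg/L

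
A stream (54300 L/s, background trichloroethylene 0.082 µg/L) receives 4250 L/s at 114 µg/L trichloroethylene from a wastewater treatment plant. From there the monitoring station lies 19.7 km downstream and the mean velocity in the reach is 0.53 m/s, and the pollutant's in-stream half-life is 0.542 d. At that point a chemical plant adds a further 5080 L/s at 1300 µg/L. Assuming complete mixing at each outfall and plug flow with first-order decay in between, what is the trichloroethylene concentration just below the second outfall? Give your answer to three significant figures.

Flow-weighted average: C = (54300·0.08200 + 4250·114.0) / 58550 = 489000/58550 = 8.351 µg/L; combined flow 58550 L/s.
Travel time t = 19.7·1000 / 0.53 = 37170 s = 10.32 h.
Half-life 0.542 d → k = ln 2 / 0.542 = 1.279 d⁻¹.
Applying C = C₀e^(−kt): 8.351 × 0.5768 = 4.817 µg/L.
Second outfall: C = (58550·4.817 + 5080·1300)/63630 = 108.2 µg/L.

108 µg/L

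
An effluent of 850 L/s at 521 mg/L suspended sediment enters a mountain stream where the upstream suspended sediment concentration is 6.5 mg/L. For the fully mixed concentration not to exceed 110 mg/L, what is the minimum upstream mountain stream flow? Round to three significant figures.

Set C_mix = 110: (Q·6.500 + 850.0·521.0) / (Q + 850.0) = 110
→ Q = 850.0·(521.0 − 110)/(110 − 6.500) = 3375 L/s.

3380 L/s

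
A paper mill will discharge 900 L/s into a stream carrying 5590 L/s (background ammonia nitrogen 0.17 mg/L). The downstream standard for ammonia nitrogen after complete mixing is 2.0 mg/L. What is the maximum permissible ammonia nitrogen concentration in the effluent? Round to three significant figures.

13.4 mg/L

At the limit, (Qr·Cr + Qe·Cₑ)/(Qr + Qe) = 2.0:
Cₑ = (6490·2.0 − 5590·0.1700) / 900.0 = 13.37 mg/L.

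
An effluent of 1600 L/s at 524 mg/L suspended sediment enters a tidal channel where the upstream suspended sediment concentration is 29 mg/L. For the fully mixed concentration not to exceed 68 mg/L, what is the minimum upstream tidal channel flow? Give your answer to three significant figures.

18700 L/s

Set C_mix = 68: (Q·29.00 + 1600·524.0) / (Q + 1600) = 68
→ Q = 1600·(524.0 − 68)/(68 − 29.00) = 18710 L/s.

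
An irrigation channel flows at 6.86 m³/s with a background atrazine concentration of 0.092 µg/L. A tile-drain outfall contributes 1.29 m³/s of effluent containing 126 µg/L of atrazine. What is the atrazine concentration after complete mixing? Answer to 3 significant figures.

20.0 µg/L

Mass balance: C = (6.860·0.09200 + 1.290·126.0) / 8.150 = 163.2/8.150 = 20.02 µg/L.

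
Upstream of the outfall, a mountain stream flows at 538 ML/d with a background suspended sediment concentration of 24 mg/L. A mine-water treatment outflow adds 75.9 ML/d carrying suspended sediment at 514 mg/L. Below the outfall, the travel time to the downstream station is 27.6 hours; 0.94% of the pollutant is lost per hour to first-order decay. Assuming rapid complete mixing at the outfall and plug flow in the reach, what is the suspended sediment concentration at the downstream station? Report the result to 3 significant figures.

Mass balance: C = (538.0·24.00 + 75.90·514.0) / 613.9 = 51920/613.9 = 84.58 mg/L.
0.94%/h lost → k = −ln(1 − 0.0094) = 0.009444 h⁻¹.
After decay, C = 84.58 × e^(−kt) = 84.58 × 0.7705 = 65.17 mg/L.

65.2 mg/L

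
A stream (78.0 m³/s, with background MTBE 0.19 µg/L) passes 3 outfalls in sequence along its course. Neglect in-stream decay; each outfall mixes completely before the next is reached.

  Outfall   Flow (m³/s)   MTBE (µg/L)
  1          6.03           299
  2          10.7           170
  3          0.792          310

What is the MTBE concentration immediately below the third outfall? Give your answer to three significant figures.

40.6 µg/L

Outfall 1: combined Q = 84.03 m³/s; C = (78.00·0.1900 + 6.030·299.0)/84.03 = 21.63 µg/L.
Outfall 2: combined Q = 94.73 m³/s; C = (84.03·21.63 + 10.70·170.0)/94.73 = 38.39 µg/L.
Outfall 3: combined Q = 95.52 m³/s; C = (94.73·38.39 + 0.7920·310.0)/95.52 = 40.64 µg/L.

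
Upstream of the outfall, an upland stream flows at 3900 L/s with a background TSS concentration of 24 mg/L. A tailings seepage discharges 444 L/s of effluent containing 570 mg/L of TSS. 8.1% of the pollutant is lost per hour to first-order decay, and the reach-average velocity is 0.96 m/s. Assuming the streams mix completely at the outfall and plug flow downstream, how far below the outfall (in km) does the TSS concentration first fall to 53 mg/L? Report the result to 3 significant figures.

Conservation of mass: C = (3900·24.00 + 444.0·570.0) / 4344 = 346700/4344 = 79.81 mg/L.
8.1%/h lost → k = −ln(1 − 0.081) = 0.08447 h⁻¹.
Set 79.81·exp(−k·t) = 53 → t = ln(79.81/53)/k = 17440 s = 4.846 h.
Distance = v·t = 0.96·17440 = 16750 m = 16.75 km.

16.7 km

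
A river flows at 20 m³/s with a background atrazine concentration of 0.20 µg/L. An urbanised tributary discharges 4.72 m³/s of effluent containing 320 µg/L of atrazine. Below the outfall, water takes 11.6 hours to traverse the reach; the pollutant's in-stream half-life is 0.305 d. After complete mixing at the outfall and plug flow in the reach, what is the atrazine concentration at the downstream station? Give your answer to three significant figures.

20.4 µg/L

Flow-weighted average: C = (20.00·0.2000 + 4.720·320.0) / 24.72 = 1514/24.72 = 61.26 µg/L.
Half-life 0.305 d → k = ln 2 / 0.305 = 2.273 d⁻¹.
Decay over the reach: 61.26·exp(−kt) = 61.26·0.3334 = 20.42 µg/L.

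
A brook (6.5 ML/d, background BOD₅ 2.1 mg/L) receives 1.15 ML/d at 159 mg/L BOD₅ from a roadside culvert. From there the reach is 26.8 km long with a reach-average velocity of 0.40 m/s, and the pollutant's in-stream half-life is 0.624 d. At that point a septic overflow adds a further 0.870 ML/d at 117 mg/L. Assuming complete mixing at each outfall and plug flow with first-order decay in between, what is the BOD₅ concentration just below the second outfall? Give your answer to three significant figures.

21.7 mg/L

Mass balance: C = (6.500·2.100 + 1.150·159.0) / 7.650 = 196.5/7.650 = 25.69 mg/L; combined flow 7.650 ML/d.
Travel time t = 26.8·1000 / 0.40 = 67000 s = 18.61 h.
Half-life 0.624 d → k = ln 2 / 0.624 = 1.111 d⁻¹.
Applying C = C₀e^(−kt): 25.69 × 0.4226 = 10.85 mg/L.
Second outfall: C = (7.650·10.85 + 0.8700·117.0)/8.520 = 21.69 mg/L.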